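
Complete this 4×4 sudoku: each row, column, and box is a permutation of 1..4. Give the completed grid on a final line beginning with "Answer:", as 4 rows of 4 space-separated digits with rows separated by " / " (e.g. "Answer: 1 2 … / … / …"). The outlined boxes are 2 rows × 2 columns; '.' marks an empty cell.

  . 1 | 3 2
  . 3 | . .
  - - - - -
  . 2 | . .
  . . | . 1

Step 1. [r3c3∈{4}] r3c3 has the single candidate 4 ⇒ r3c3=4.
Step 2. [r4c1∈{3,4}] r4c1 is the only open cell in row 4 admitting 3, so r4c1=3.
Step 3. [r2c1∈{2,4}] row 2 places 2 nowhere but r2c1 ⇒ r2c1=2.
Step 4. [r1c1∈{4}] r1c1 has the single candidate 4 ⇒ r1c1=4.
Step 5. [r2c4∈{4}] nothing but 4 survives at r2c4. So r2c4=4.
Step 6. [r3c1∈{1}] r3c1's peers cover all but 1. So r3c1=1.
Step 7. [r2c3∈{1}] r2c3 has the single candidate 1, so r2c3=1.
Step 8. [r4c3∈{2}] nothing but 2 survives at r4c3, so r4c3=2.
Step 9. [r4c2∈{4}] r4c2 has the single candidate 4 ⇒ r4c2=4.
Step 10. [r3c4∈{3}] r3c4 is down to just 3, so r3c4=3.

Answer: 4 1 3 2 / 2 3 1 4 / 1 2 4 3 / 3 4 2 1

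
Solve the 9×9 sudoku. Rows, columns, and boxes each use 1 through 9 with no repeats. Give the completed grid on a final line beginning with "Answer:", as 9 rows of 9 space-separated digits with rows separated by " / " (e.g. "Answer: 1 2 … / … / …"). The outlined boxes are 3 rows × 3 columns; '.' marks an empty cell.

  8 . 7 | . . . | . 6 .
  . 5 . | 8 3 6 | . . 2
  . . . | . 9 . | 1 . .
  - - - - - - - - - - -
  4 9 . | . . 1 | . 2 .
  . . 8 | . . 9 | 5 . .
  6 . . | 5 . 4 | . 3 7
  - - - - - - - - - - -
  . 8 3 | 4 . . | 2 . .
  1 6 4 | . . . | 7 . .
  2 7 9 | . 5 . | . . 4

Step 1. [r4c4∈{3,6,7}] across row 4, 3 lands solely at r4c4 ⇒ r4c4=3.
Step 2. [r4c5∈{6,7,8}] across row 4, 7 lands solely at r4c5. So r4c5=7.
Step 3. [r3c1∈{3}] nothing but 3 survives at r3c1, so r3c1=3.
Step 4. [r1c5∈{1,2,4}] r1c5 is the only open cell in col 5 admitting 4. So r1c5=4.
Step 5. [r7c5∈{1,6}] col 5 places 1 nowhere but r7c5 ⇒ r7c5=1.
Step 6. [r7c9∈{5,6,9}] r7c9 is the only open cell in row 7 admitting 6, so r7c9=6.
Step 7. [r7c8∈{5,9}] in row 7, 9 fits only at r7c8. So r7c8=9.
Step 8. [r1c9∈{3,5,9}] r1c9 is the only open cell in col 9 admitting 9. So r1c9=9.
Step 9. [r4c9∈{8}] r4c9 is down to just 8. So r4c9=8.
Step 10. [r3c8∈{4,5,7,8}] row 3 places 8 nowhere but r3c8 ⇒ r3c8=8.
Step 11. [r8c9∈{3,5}] in col 9, 3 fits only at r8c9. So r8c9=3.
Step 12. [r5c2∈{1,2,3}] in row 5, 3 fits only at r5c2, so r5c2=3.
Step 13. [r5c5∈{2,6}] col 5 places 6 nowhere but r5c5 ⇒ r5c5=6.
Step 14. [r5c4∈{2}] r5c4 has the single candidate 2, so r5c4=2.
Step 15. [r5c8∈{1,4}] 4 has one home in row 5: r5c8. So r5c8=4.
Step 16. [r1c6∈{2,5}] across row 1, 5 lands solely at r1c6, so r1c6=5.
Step 17. [r3c6∈{2,7}] across box 2, 2 lands solely at r3c6. So r3c6=2.
Step 18. [r6c3∈{1,2}] col 3 places 2 nowhere but r6c3, so r6c3=2.
Step 19. [r8c6∈{8}] nothing but 8 survives at r8c6 ⇒ r8c6=8.
Step 20. [r6c2∈{1}] r6c2's peers cover all but 1 ⇒ r6c2=1.
Step 21. [r3c4∈{7}] nothing but 7 survives at r3c4. So r3c4=7.
Step 22. [r1c4∈{1}] r1c4's peers cover all but 1, so r1c4=1.
Step 23. [r6c7∈{9}] nothing but 9 survives at r6c7. So r6c7=9.
Step 24. [r3c2∈{4}] nothing but 4 survives at r3c2. So r3c2=4.
Step 25. [r4c3∈{5}] nothing but 5 survives at r4c3, so r4c3=5.
Step 26. [r9c7∈{8}] r9c7's peers cover all but 8, so r9c7=8.
Step 27. [r7c6∈{7}] nothing but 7 survives at r7c6, so r7c6=7.
Step 28. [r9c6∈{3}] r9c6 is down to just 3, so r9c6=3.
Step 29. [r1c7∈{3}] nothing but 3 survives at r1c7 ⇒ r1c7=3.
Step 30. [r4c7∈{6}] r4c7's peers cover all but 6 ⇒ r4c7=6.
Step 31. [r8c8∈{5}] nothing but 5 survives at r8c8. So r8c8=5.
Step 32. [r5c9∈{1}] r5c9 has the single candidate 1. So r5c9=1.
Step 33. [r2c7∈{4}] only 4 remains possible at r2c7, so r2c7=4.
Step 34. [r2c3∈{1}] r2c3 has the single candidate 1. So r2c3=1.
Step 35. [r6c5∈{8}] r6c5 has the single candidate 8. So r6c5=8.
Step 36. [r1c2∈{2}] r1c2 has the single candidate 2 ⇒ r1c2=2.
Step 37. [r3c3∈{6}] r3c3 has the single candidate 6. So r3c3=6.
Step 38. [r5c1∈{7}] only 7 remains possible at r5c1, so r5c1=7.
Step 39. [r2c1∈{9}] nothing but 9 survives at r2c1, so r2c1=9.
Step 40. [r8c5∈{2}] nothing but 2 survives at r8c5, so r8c5=2.
Step 41. [r7c1∈{5}] r7c1 is down to just 5, so r7c1=5.
Step 42. [r2c8∈{7}] nothing but 7 survives at r2c8, so r2c8=7.
Step 43. [r9c4∈{6}] r9c4 has the single candidate 6. So r9c4=6.
Step 44. [r3c9∈{5}] nothing but 5 survives at r3c9. So r3c9=5.
Step 45. [r9c8∈{1}] nothing but 1 survives at r9c8. So r9c8=1.
Step 46. [r8c4∈{9}] r8c4's peers cover all but 9, so r8c4=9.

Answer: 8 2 7 1 4 5 3 6 9 / 9 5 1 8 3 6 4 7 2 / 3 4 6 7 9 2 1 8 5 / 4 9 5 3 7 1 6 2 8 / 7 3 8 2 6 9 5 4 1 / 6 1 2 5 8 4 9 3 7 / 5 8 3 4 1 7 2 9 6 / 1 6 4 9 2 8 7 5 3 / 2 7 9 6 5 3 8 1 4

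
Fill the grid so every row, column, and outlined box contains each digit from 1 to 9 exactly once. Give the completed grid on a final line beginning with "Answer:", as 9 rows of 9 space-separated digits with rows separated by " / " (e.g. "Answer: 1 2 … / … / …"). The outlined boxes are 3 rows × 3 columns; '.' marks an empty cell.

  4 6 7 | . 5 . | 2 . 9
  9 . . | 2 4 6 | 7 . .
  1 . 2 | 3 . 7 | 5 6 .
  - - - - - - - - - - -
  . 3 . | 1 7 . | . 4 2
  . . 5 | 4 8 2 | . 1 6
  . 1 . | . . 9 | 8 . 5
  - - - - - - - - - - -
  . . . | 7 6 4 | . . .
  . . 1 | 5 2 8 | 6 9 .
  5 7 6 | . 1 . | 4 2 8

Step 1. [r1c8∈{3,8}] r1c8 is the only open cell in row 1 admitting 3, so r1c8=3.
Step 2. [r5c2∈{9}] nothing but 9 survives at r5c2, so r5c2=9.
Step 3. [r3c2∈{8}] r3c2's peers cover all but 8 ⇒ r3c2=8.
Step 4. [r8c1∈{3}] r8c1 is down to just 3 ⇒ r8c1=3.
Step 5. [r6c1∈{2,6,7}] row 6 places 2 nowhere but r6c1, so r6c1=2.
Step 6. [r7c7∈{1,3}] r7c7 is the only open cell in col 7 admitting 1, so r7c7=1.
Step 7. [r7c1∈{8}] only 8 remains possible at r7c1 ⇒ r7c1=8.
Step 8. [r2c8∈{8}] r2c8 has the single candidate 8 ⇒ r2c8=8.
Step 9. [r7c2∈{2}] only 2 remains possible at r7c2 ⇒ r7c2=2.
Step 10. [r4c1∈{6}] r4c1 has the single candidate 6 ⇒ r4c1=6.
Step 11. [r7c3∈{9}] nothing but 9 survives at r7c3 ⇒ r7c3=9.
Step 12. [r6c5∈{3}] nothing but 3 survives at r6c5 ⇒ r6c5=3.
Step 13. [r2c9∈{1}] r2c9's peers cover all but 1, so r2c9=1.
Step 14. [r2c2∈{5}] nothing but 5 survives at r2c2, so r2c2=5.
Step 15. [r9c4∈{9}] nothing but 9 survives at r9c4 ⇒ r9c4=9.
Step 16. [r5c7∈{3}] r5c7's peers cover all but 3 ⇒ r5c7=3.
Step 17. [r1c6∈{1}] r1c6 has the single candidate 1, so r1c6=1.
Step 18. [r5c1∈{7}] only 7 remains possible at r5c1, so r5c1=7.
Step 19. [r4c7∈{9}] r4c7 has the single candidate 9 ⇒ r4c7=9.
Step 20. [r4c6∈{5}] only 5 remains possible at r4c6. So r4c6=5.
Step 21. [r8c9∈{7}] only 7 remains possible at r8c9, so r8c9=7.
Step 22. [r9c6∈{3}] r9c6 is down to just 3 ⇒ r9c6=3.
Step 23. [r6c3∈{4}] r6c3 has the single candidate 4 ⇒ r6c3=4.
Step 24. [r7c9∈{3}] only 3 remains possible at r7c9 ⇒ r7c9=3.
Step 25. [r1c4∈{8}] r1c4 is down to just 8 ⇒ r1c4=8.
Step 26. [r3c5∈{9}] r3c5's peers cover all but 9. So r3c5=9.
Step 27. [r4c3∈{8}] r4c3 is down to just 8, so r4c3=8.
Step 28. [r3c9∈{4}] only 4 remains possible at r3c9, so r3c9=4.
Step 29. [r7c8∈{5}] only 5 remains possible at r7c8, so r7c8=5.
Step 30. [r6c4∈{6}] r6c4 is down to just 6. So r6c4=6.
Step 31. [r8c2∈{4}] r8c2's peers cover all but 4, so r8c2=4.
Step 32. [r6c8∈{7}] nothing but 7 survives at r6c8, so r6c8=7.
Step 33. [r2c3∈{3}] r2c3 has the single candidate 3. So r2c3=3.

Answer: 4 6 7 8 5 1 2 3 9 / 9 5 3 2 4 6 7 8 1 / 1 8 2 3 9 7 5 6 4 / 6 3 8 1 7 5 9 4 2 / 7 9 5 4 8 2 3 1 6 / 2 1 4 6 3 9 8 7 5 / 8 2 9 7 6 4 1 5 3 / 3 4 1 5 2 8 6 9 7 / 5 7 6 9 1 3 4 2 8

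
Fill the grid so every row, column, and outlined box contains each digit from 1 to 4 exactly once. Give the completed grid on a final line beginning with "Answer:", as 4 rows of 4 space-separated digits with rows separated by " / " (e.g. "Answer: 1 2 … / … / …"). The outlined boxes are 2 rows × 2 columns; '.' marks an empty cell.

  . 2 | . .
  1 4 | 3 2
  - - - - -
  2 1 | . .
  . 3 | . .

Step 1. [r3c3∈{4}] nothing but 4 survives at r3c3. So r3c3=4.
Step 2. [r1c3∈{1}] r1c3 has the single candidate 1 ⇒ r1c3=1.
Step 3. [r4c4∈{1}] r4c4 is down to just 1. So r4c4=1.
Step 4. [r4c1∈{4}] nothing but 4 survives at r4c1 ⇒ r4c1=4.
Step 5. [r1c1∈{3}] r1c1 has the single candidate 3, so r1c1=3.
Step 6. [r4c3∈{2}] r4c3's peers cover all but 2, so r4c3=2.
Step 7. [r1c4∈{4}] r1c4 has the single candidate 4, so r1c4=4.
Step 8. [r3c4∈{3}] r3c4's peers cover all but 3, so r3c4=3.

Answer: 3 2 1 4 / 1 4 3 2 / 2 1 4 3 / 4 3 2 1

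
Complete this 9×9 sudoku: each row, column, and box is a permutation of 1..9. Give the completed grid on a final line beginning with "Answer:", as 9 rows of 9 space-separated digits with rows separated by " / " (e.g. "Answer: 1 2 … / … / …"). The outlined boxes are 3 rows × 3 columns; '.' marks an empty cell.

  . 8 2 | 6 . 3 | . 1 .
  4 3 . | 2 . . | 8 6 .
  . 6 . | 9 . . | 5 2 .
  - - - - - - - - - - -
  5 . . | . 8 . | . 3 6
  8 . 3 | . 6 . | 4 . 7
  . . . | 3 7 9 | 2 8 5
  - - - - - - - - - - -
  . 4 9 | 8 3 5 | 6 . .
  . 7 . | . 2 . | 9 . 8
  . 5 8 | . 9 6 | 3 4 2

Step 1. [r9c1∈{1}] r9c1 has the single candidate 1, so r9c1=1.
Step 2. [r4c3∈{1,4,7}] row 4 places 7 nowhere but r4c3 ⇒ r4c3=7.
Step 3. [r3c3∈{1}] r3c3 has the single candidate 1. So r3c3=1.
Step 4. [r3c5∈{4}] only 4 remains possible at r3c5 ⇒ r3c5=4.
Step 5. [r4c7∈{1}] r4c7 has the single candidate 1. So r4c7=1.
Step 6. [r3c1∈{7}] r3c1 has the single candidate 7 ⇒ r3c1=7.
Step 7. [r8c3∈{6}] only 6 remains possible at r8c3, so r8c3=6.
Step 8. [r4c4∈{4}] only 4 remains possible at r4c4, so r4c4=4.
Step 9. [r2c5∈{1,5}] r2c5 is the only open cell in col 5 admitting 1 ⇒ r2c5=1.
Step 10. [r4c6∈{2}] only 2 remains possible at r4c6. So r4c6=2.
Step 11. [r5c6∈{1}] r5c6's peers cover all but 1. So r5c6=1.
Step 12. [r1c9∈{4,9}] row 1 places 4 nowhere but r1c9 ⇒ r1c9=4.
Step 13. [r5c2∈{2,9}] r5c2 is the only open cell in row 5 admitting 2 ⇒ r5c2=2.
Step 14. [r1c5∈{5}] r1c5 has the single candidate 5. So r1c5=5.
Step 15. [r8c1∈{3}] r8c1 is down to just 3. So r8c1=3.
Step 16. [r2c3∈{5}] r2c3 is down to just 5. So r2c3=5.
Step 17. [r1c7∈{7}] only 7 remains possible at r1c7, so r1c7=7.
Step 18. [r5c8∈{9}] r5c8's peers cover all but 9 ⇒ r5c8=9.
Step 19. [r2c9∈{9}] r2c9 has the single candidate 9, so r2c9=9.
Step 20. [r3c9∈{3}] r3c9 has the single candidate 3, so r3c9=3.
Step 21. [r3c6∈{8}] r3c6's peers cover all but 8 ⇒ r3c6=8.
Step 22. [r8c6∈{4}] only 4 remains possible at r8c6, so r8c6=4.
Step 23. [r7c8∈{7}] r7c8's peers cover all but 7, so r7c8=7.
Step 24. [r1c1∈{9}] only 9 remains possible at r1c1 ⇒ r1c1=9.
Step 25. [r2c6∈{7}] r2c6 has the single candidate 7 ⇒ r2c6=7.
Step 26. [r8c8∈{5}] only 5 remains possible at r8c8 ⇒ r8c8=5.
Step 27. [r7c1∈{2}] only 2 remains possible at r7c1 ⇒ r7c1=2.
Step 28. [r6c1∈{6}] only 6 remains possible at r6c1. So r6c1=6.
Step 29. [r5c4∈{5}] r5c4 is down to just 5, so r5c4=5.
Step 30. [r6c3∈{4}] r6c3 has the single candidate 4. So r6c3=4.
Step 31. [r7c9∈{1}] nothing but 1 survives at r7c9, so r7c9=1.
Step 32. [r8c4∈{1}] r8c4's peers cover all but 1, so r8c4=1.
Step 33. [r6c2∈{1}] r6c2's peers cover all but 1 ⇒ r6c2=1.
Step 34. [r9c4∈{7}] r9c4 is down to just 7. So r9c4=7.
Step 35. [r4c2∈{9}] r4c2's peers cover all but 9, so r4c2=9.

Answer: 9 8 2 6 5 3 7 1 4 / 4 3 5 2 1 7 8 6 9 / 7 6 1 9 4 8 5 2 3 / 5 9 7 4 8 2 1 3 6 / 8 2 3 5 6 1 4 9 7 / 6 1 4 3 7 9 2 8 5 / 2 4 9 8 3 5 6 7 1 / 3 7 6 1 2 4 9 5 8 / 1 5 8 7 9 6 3 4 2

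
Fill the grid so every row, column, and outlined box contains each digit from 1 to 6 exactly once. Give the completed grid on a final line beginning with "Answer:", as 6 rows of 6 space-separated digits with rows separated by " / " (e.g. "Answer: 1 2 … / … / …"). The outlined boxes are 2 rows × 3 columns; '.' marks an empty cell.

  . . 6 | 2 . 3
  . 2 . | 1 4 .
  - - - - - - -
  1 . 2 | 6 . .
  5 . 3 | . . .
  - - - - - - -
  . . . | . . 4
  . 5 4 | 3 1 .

Step 1. [r5c5∈{2,5,6}] 6 has one home in col 5: r5c5, so r5c5=6.
Step 2. [r5c1∈{2,3}] in row 5, 2 fits only at r5c1. So r5c1=2.
Step 3. [r3c6∈{5}] r3c6 is down to just 5 ⇒ r3c6=5.
Step 4. [r3c2∈{4}] only 4 remains possible at r3c2, so r3c2=4.
Step 5. [r1c2∈{1}] only 1 remains possible at r1c2. So r1c2=1.
Step 6. [r4c5∈{2}] nothing but 2 survives at r4c5 ⇒ r4c5=2.
Step 7. [r5c2∈{3}] only 3 remains possible at r5c2. So r5c2=3.
Step 8. [r2c3∈{5}] nothing but 5 survives at r2c3 ⇒ r2c3=5.
Step 9. [r1c5∈{5}] only 5 remains possible at r1c5, so r1c5=5.
Step 10. [r2c6∈{6}] only 6 remains possible at r2c6, so r2c6=6.
Step 11. [r4c2∈{6}] r4c2 is down to just 6 ⇒ r4c2=6.
Step 12. [r4c4∈{4}] r4c4 has the single candidate 4 ⇒ r4c4=4.
Step 13. [r4c6∈{1}] nothing but 1 survives at r4c6, so r4c6=1.
Step 14. [r2c1∈{3}] r2c1 is down to just 3, so r2c1=3.
Step 15. [r5c3∈{1}] only 1 remains possible at r5c3, so r5c3=1.
Step 16. [r6c6∈{2}] r6c6 is down to just 2, so r6c6=2.
Step 17. [r3c5∈{3}] r3c5 is down to just 3, so r3c5=3.
Step 18. [r6c1∈{6}] only 6 remains possible at r6c1. So r6c1=6.
Step 19. [r5c4∈{5}] r5c4's peers cover all but 5, so r5c4=5.
Step 20. [r1c1∈{4}] only 4 remains possible at r1c1. So r1c1=4.

Answer: 4 1 6 2 5 3 / 3 2 5 1 4 6 / 1 4 2 6 3 5 / 5 6 3 4 2 1 / 2 3 1 5 6 4 / 6 5 4 3 1 2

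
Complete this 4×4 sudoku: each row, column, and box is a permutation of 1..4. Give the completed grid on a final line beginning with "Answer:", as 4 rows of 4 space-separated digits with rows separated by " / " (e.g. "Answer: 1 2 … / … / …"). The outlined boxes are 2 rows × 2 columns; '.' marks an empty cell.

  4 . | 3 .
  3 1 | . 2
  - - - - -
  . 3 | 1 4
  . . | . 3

Step 1. [r4c3∈{2}] r4c3 has the single candidate 2 ⇒ r4c3=2.
Step 2. [r1c2∈{2}] r1c2's peers cover all but 2. So r1c2=2.
Step 3. [r3c1∈{2}] only 2 remains possible at r3c1, so r3c1=2.
Step 4. [r4c1∈{1}] nothing but 1 survives at r4c1 ⇒ r4c1=1.
Step 5. [r2c3∈{4}] r2c3 has the single candidate 4. So r2c3=4.
Step 6. [r1c4∈{1}] only 1 remains possible at r1c4, so r1c4=1.
Step 7. [r4c2∈{4}] nothing but 4 survives at r4c2, so r4c2=4.

Answer: 4 2 3 1 / 3 1 4 2 / 2 3 1 4 / 1 4 2 3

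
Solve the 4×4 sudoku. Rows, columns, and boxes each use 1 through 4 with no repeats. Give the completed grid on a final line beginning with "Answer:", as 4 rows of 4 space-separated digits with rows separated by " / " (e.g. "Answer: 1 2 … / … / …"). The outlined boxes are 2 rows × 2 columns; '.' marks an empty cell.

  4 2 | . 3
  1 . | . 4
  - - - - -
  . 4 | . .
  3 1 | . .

Step 1. [r4c4∈{2}] only 2 remains possible at r4c4, so r4c4=2.
Step 2. [r3c3∈{1,3}] row 3 places 3 nowhere but r3c3, so r3c3=3.
Step 3. [r2c2∈{3}] r2c2's peers cover all but 3, so r2c2=3.
Step 4. [r4c3∈{4}] r4c3 has the single candidate 4, so r4c3=4.
Step 5. [r3c4∈{1}] r3c4 has the single candidate 1, so r3c4=1.
Step 6. [r2c3∈{2}] r2c3 is down to just 2 ⇒ r2c3=2.
Step 7. [r1c3∈{1}] r1c3 has the single candidate 1. So r1c3=1.
Step 8. [r3c1∈{2}] nothing but 2 survives at r3c1 ⇒ r3c1=2.

Answer: 4 2 1 3 / 1 3 2 4 / 2 4 3 1 / 3 1 4 2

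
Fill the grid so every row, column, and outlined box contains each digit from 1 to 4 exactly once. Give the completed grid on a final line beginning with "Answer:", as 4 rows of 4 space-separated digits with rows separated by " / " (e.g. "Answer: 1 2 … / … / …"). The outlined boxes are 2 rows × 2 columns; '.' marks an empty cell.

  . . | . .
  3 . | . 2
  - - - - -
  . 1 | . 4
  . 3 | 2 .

Step 1. [r1c1∈{1,2,4}] 1 has one home in col 1: r1c1, so r1c1=1.
Step 2. [r2c2∈{4}] r2c2's peers cover all but 4, so r2c2=4.
Step 3. [r3c3∈{3}] r3c3 is down to just 3. So r3c3=3.
Step 4. [r1c4∈{3}] r1c4 has the single candidate 3 ⇒ r1c4=3.
Step 5. [r1c2∈{2}] r1c2 is down to just 2 ⇒ r1c2=2.
Step 6. [r4c4∈{1}] r4c4 is down to just 1, so r4c4=1.
Step 7. [r4c1∈{4}] r4c1 is down to just 4, so r4c1=4.
Step 8. [r1c3∈{4}] r1c3's peers cover all but 4 ⇒ r1c3=4.
Step 9. [r2c3∈{1}] r2c3's peers cover all but 1 ⇒ r2c3=1.
Step 10. [r3c1∈{2}] r3c1 has the single candidate 2, so r3c1=2.

Answer: 1 2 4 3 / 3 4 1 2 / 2 1 3 4 / 4 3 2 1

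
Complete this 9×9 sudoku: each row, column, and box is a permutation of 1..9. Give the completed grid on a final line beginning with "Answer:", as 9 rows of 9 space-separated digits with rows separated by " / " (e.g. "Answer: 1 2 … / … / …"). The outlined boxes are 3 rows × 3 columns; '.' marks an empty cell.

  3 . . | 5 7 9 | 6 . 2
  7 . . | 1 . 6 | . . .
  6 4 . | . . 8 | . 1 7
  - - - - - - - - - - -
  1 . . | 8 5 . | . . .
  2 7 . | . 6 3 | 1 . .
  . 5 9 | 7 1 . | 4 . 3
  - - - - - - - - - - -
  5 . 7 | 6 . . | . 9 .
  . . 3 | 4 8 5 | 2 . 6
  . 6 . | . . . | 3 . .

Step 1. [r7c7∈{8}] r7c7 has the single candidate 8, so r7c7=8.
Step 2. [r2c2∈{2,8,9}] in box 1, 9 fits only at r2c2 ⇒ r2c2=9.
Step 3. [r9c1∈{4,8,9}] in col 1, 4 fits only at r9c1 ⇒ r9c1=4.
Step 4. [r9c3∈{1,2,8}] across row 9, 8 lands solely at r9c3. So r9c3=8.
Step 5. [r6c6∈{2}] r6c6 is down to just 2, so r6c6=2.
Step 6. [r2c7∈{5}] r2c7 has the single candidate 5. So r2c7=5.
Step 7. [r2c5∈{2,3,4}] across col 5, 4 lands solely at r2c5 ⇒ r2c5=4.
Step 8. [r2c9∈{8}] only 8 remains possible at r2c9 ⇒ r2c9=8.
Step 9. [r7c6∈{1}] r7c6 is down to just 1, so r7c6=1.
Step 10. [r5c8∈{5,8}] r5c8 is the only open cell in row 5 admitting 8, so r5c8=8.
Step 11. [r9c5∈{2,9}] col 5 places 9 nowhere but r9c5, so r9c5=9.
Step 12. [r8c8∈{7}] r8c8 has the single candidate 7, so r8c8=7.
Step 13. [r9c4∈{2}] r9c4's peers cover all but 2 ⇒ r9c4=2.
Step 14. [r4c9∈{9}] only 9 remains possible at r4c9, so r4c9=9.
Step 15. [r4c3∈{4,6}] col 3 places 6 nowhere but r4c3. So r4c3=6.
Step 16. [r3c5∈{2,3}] r3c5 is the only open cell in col 5 admitting 2. So r3c5=2.
Step 17. [r9c8∈{5}] r9c8's peers cover all but 5, so r9c8=5.
Step 18. [r1c3∈{1}] r1c3 is down to just 1. So r1c3=1.
Step 19. [r4c2∈{3}] r4c2's peers cover all but 3 ⇒ r4c2=3.
Step 20. [r3c4∈{3}] r3c4 has the single candidate 3. So r3c4=3.
Step 21. [r9c6∈{7}] r9c6 has the single candidate 7. So r9c6=7.
Step 22. [r4c6∈{4}] only 4 remains possible at r4c6. So r4c6=4.
Step 23. [r9c9∈{1}] nothing but 1 survives at r9c9. So r9c9=1.
Step 24. [r2c3∈{2}] only 2 remains possible at r2c3. So r2c3=2.
Step 25. [r6c8∈{6}] r6c8's peers cover all but 6. So r6c8=6.
Step 26. [r3c3∈{5}] r3c3's peers cover all but 5. So r3c3=5.
Step 27. [r1c2∈{8}] r1c2 is down to just 8 ⇒ r1c2=8.
Step 28. [r7c2∈{2}] r7c2 is down to just 2. So r7c2=2.
Step 29. [r7c5∈{3}] r7c5 has the single candidate 3 ⇒ r7c5=3.
Step 30. [r2c8∈{3}] r2c8 is down to just 3 ⇒ r2c8=3.
Step 31. [r6c1∈{8}] r6c1's peers cover all but 8, so r6c1=8.
Step 32. [r5c4∈{9}] only 9 remains possible at r5c4, so r5c4=9.
Step 33. [r1c8∈{4}] r1c8's peers cover all but 4, so r1c8=4.
Step 34. [r4c7∈{7}] only 7 remains possible at r4c7 ⇒ r4c7=7.
Step 35. [r8c1∈{9}] only 9 remains possible at r8c1. So r8c1=9.
Step 36. [r5c3∈{4}] r5c3's peers cover all but 4 ⇒ r5c3=4.
Step 37. [r4c8∈{2}] r4c8 has the single candidate 2. So r4c8=2.
Step 38. [r3c7∈{9}] r3c7's peers cover all but 9, so r3c7=9.
Step 39. [r8c2∈{1}] r8c2 is down to just 1, so r8c2=1.
Step 40. [r5c9∈{5}] only 5 remains possible at r5c9 ⇒ r5c9=5.
Step 41. [r7c9∈{4}] only 4 remains possible at r7c9 ⇒ r7c9=4.

Answer: 3 8 1 5 7 9 6 4 2 / 7 9 2 1 4 6 5 3 8 / 6 4 5 3 2 8 9 1 7 / 1 3 6 8 5 4 7 2 9 / 2 7 4 9 6 3 1 8 5 / 8 5 9 7 1 2 4 6 3 / 5 2 7 6 3 1 8 9 4 / 9 1 3 4 8 5 2 7 6 / 4 6 8 2 9 7 3 5 1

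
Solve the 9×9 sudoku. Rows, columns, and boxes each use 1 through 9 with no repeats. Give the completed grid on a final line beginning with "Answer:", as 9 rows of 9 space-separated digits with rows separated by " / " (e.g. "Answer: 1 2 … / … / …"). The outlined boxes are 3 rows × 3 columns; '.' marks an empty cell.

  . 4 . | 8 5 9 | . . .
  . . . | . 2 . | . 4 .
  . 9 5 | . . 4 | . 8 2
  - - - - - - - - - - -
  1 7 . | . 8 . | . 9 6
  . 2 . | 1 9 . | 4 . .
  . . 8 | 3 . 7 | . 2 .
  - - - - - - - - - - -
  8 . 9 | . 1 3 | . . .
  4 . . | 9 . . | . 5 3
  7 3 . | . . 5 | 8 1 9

Step 1. [r3c7∈{1,3,6,7}] row 3 places 1 nowhere but r3c7 ⇒ r3c7=1.
Step 2. [r1c3∈{1,2,3,6,7}] 1 has one home in row 1: r1c3, so r1c3=1.
Step 3. [r6c7∈{5}] r6c7 has the single candidate 5 ⇒ r6c7=5.
Step 4. [r6c2∈{6}] only 6 remains possible at r6c2, so r6c2=6.
Step 5. [r1c9∈{7}] r1c9 is down to just 7, so r1c9=7.
Step 6. [r4c7∈{3}] nothing but 3 survives at r4c7. So r4c7=3.
Step 7. [r1c7∈{6}] only 6 remains possible at r1c7. So r1c7=6.
Step 8. [r2c3∈{3,6,7}] 7 has one home in col 3: r2c3. So r2c3=7.
Step 9. [r2c4∈{6}] r2c4 has the single candidate 6. So r2c4=6.
Step 10. [r2c1∈{3}] only 3 remains possible at r2c1. So r2c1=3.
Step 11. [r4c4∈{2,4,5}] 5 has one home in row 4: r4c4 ⇒ r4c4=5.
Step 12. [r8c6∈{2,6,8}] 8 has one home in row 8: r8c6. So r8c6=8.
Step 13. [r3c4∈{7}] only 7 remains possible at r3c4. So r3c4=7.
Step 14. [r8c5∈{6,7}] across col 5, 7 lands solely at r8c5. So r8c5=7.
Step 15. [r8c3∈{2,6}] row 8 places 6 nowhere but r8c3, so r8c3=6.
Step 16. [r7c7∈{2,7}] in col 7, 7 fits only at r7c7. So r7c7=7.
Step 17. [r7c4∈{2,4}] r7c4 is the only open cell in row 7 admitting 2 ⇒ r7c4=2.
Step 18. [r6c5∈{4}] r6c5 has the single candidate 4, so r6c5=4.
Step 19. [r8c2∈{1}] only 1 remains possible at r8c2 ⇒ r8c2=1.
Step 20. [r5c8∈{7}] nothing but 7 survives at r5c8, so r5c8=7.
Step 21. [r5c1∈{5}] only 5 remains possible at r5c1. So r5c1=5.
Step 22. [r8c7∈{2}] r8c7's peers cover all but 2, so r8c7=2.
Step 23. [r1c8∈{3}] r1c8 is down to just 3. So r1c8=3.
Step 24. [r3c1∈{6}] r3c1 has the single candidate 6 ⇒ r3c1=6.
Step 25. [r2c6∈{1}] nothing but 1 survives at r2c6. So r2c6=1.
Step 26. [r5c9∈{8}] nothing but 8 survives at r5c9, so r5c9=8.
Step 27. [r9c3∈{2}] r9c3's peers cover all but 2. So r9c3=2.
Step 28. [r2c9∈{5}] nothing but 5 survives at r2c9, so r2c9=5.
Step 29. [r2c7∈{9}] only 9 remains possible at r2c7, so r2c7=9.
Step 30. [r7c9∈{4}] only 4 remains possible at r7c9, so r7c9=4.
Step 31. [r6c9∈{1}] r6c9 is down to just 1 ⇒ r6c9=1.
Step 32. [r7c8∈{6}] nothing but 6 survives at r7c8, so r7c8=6.
Step 33. [r4c3∈{4}] r4c3 has the single candidate 4 ⇒ r4c3=4.
Step 34. [r9c4∈{4}] r9c4's peers cover all but 4. So r9c4=4.
Step 35. [r1c1∈{2}] r1c1's peers cover all but 2 ⇒ r1c1=2.
Step 36. [r5c3∈{3}] only 3 remains possible at r5c3. So r5c3=3.
Step 37. [r2c2∈{8}] r2c2 is down to just 8. So r2c2=8.
Step 38. [r7c2∈{5}] r7c2 has the single candidate 5. So r7c2=5.
Step 39. [r4c6∈{2}] nothing but 2 survives at r4c6. So r4c6=2.
Step 40. [r5c6∈{6}] r5c6 has the single candidate 6 ⇒ r5c6=6.
Step 41. [r3c5∈{3}] r3c5's peers cover all but 3, so r3c5=3.
Step 42. [r6c1∈{9}] nothing but 9 survives at r6c1, so r6c1=9.
Step 43. [r9c5∈{6}] r9c5 has the single candidate 6 ⇒ r9c5=6.

Answer: 2 4 1 8 5 9 6 3 7 / 3 8 7 6 2 1 9 4 5 / 6 9 5 7 3 4 1 8 2 / 1 7 4 5 8 2 3 9 6 / 5 2 3 1 9 6 4 7 8 / 9 6 8 3 4 7 5 2 1 / 8 5 9 2 1 3 7 6 4 / 4 1 6 9 7 8 2 5 3 / 7 3 2 4 6 5 8 1 9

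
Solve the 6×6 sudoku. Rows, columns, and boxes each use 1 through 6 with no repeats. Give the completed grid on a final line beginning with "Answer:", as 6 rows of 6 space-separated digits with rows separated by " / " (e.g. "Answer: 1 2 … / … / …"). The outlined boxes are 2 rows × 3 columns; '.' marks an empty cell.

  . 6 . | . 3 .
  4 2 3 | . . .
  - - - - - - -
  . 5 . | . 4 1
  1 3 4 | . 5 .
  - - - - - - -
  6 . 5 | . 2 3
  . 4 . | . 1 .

Step 1. [r2c4∈{1,5,6}] row 2 places 1 nowhere but r2c4 ⇒ r2c4=1.
Step 2. [r2c6∈{5,6}] 5 has one home in row 2: r2c6, so r2c6=5.
Step 3. [r3c1∈{2}] r3c1 is down to just 2, so r3c1=2.
Step 4. [r6c6∈{6}] r6c6's peers cover all but 6 ⇒ r6c6=6.
Step 5. [r1c6∈{2,4}] r1c6 is the only open cell in col 6 admitting 4 ⇒ r1c6=4.
Step 6. [r4c4∈{2,6}] across row 4, 6 lands solely at r4c4 ⇒ r4c4=6.
Step 7. [r2c5∈{6}] r2c5 is down to just 6, so r2c5=6.
Step 8. [r6c3∈{2}] r6c3 is down to just 2. So r6c3=2.
Step 9. [r1c3∈{1}] only 1 remains possible at r1c3. So r1c3=1.
Step 10. [r5c2∈{1}] r5c2 has the single candidate 1. So r5c2=1.
Step 11. [r3c3∈{6}] only 6 remains possible at r3c3, so r3c3=6.
Step 12. [r1c4∈{2}] r1c4's peers cover all but 2 ⇒ r1c4=2.
Step 13. [r3c4∈{3}] r3c4's peers cover all but 3. So r3c4=3.
Step 14. [r6c1∈{3}] r6c1 is down to just 3 ⇒ r6c1=3.
Step 15. [r4c6∈{2}] r4c6 is down to just 2, so r4c6=2.
Step 16. [r6c4∈{5}] r6c4's peers cover all but 5, so r6c4=5.
Step 17. [r1c1∈{5}] r1c1's peers cover all but 5, so r1c1=5.
Step 18. [r5c4∈{4}] r5c4 is down to just 4 ⇒ r5c4=4.

Answer: 5 6 1 2 3 4 / 4 2 3 1 6 5 / 2 5 6 3 4 1 / 1 3 4 6 5 2 / 6 1 5 4 2 3 / 3 4 2 5 1 6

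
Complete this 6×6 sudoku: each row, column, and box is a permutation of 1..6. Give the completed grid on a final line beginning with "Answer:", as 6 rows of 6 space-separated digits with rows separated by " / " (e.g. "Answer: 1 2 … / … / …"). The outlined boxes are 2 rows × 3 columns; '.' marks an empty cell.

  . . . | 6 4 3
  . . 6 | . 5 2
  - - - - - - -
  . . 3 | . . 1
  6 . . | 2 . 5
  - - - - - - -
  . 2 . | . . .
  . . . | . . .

Step 1. [r6c2∈{1,3,4,5,6}] across col 2, 6 lands solely at r6c2, so r6c2=6.
Step 2. [r6c6∈{4}] nothing but 4 survives at r6c6. So r6c6=4.
Step 3. [r2c4∈{1}] only 1 remains possible at r2c4, so r2c4=1.
Step 4. [r3c1∈{2,4,5}] r3c1 is the only open cell in row 3 admitting 2 ⇒ r3c1=2.
Step 5. [r4c5∈{3}] r4c5's peers cover all but 3, so r4c5=3.
Step 6. [r2c2∈{3,4}] r2c2 is the only open cell in col 2 admitting 3. So r2c2=3.
Step 7. [r1c3∈{1,2,5}] 2 has one home in row 1: r1c3 ⇒ r1c3=2.
Step 8. [r3c2∈{4,5}] across row 3, 5 lands solely at r3c2 ⇒ r3c2=5.
Step 9. [r1c1∈{1,5}] in row 1, 5 fits only at r1c1. So r1c1=5.
Step 10. [r4c2∈{1,4}] in col 2, 4 fits only at r4c2, so r4c2=4.
Step 11. [r5c3∈{1,4,5}] r5c3 is the only open cell in col 3 admitting 4 ⇒ r5c3=4.
Step 12. [r5c4∈{3,5}] r5c4 is the only open cell in row 5 admitting 5 ⇒ r5c4=5.
Step 13. [r5c1∈{1,3}] in row 5, 3 fits only at r5c1, so r5c1=3.
Step 14. [r5c5∈{1,6}] across row 5, 1 lands solely at r5c5. So r5c5=1.
Step 15. [r4c3∈{1}] only 1 remains possible at r4c3, so r4c3=1.
Step 16. [r3c5∈{6}] r3c5's peers cover all but 6 ⇒ r3c5=6.
Step 17. [r6c5∈{2}] r6c5 is down to just 2 ⇒ r6c5=2.
Step 18. [r3c4∈{4}] only 4 remains possible at r3c4, so r3c4=4.
Step 19. [r2c1∈{4}] nothing but 4 survives at r2c1, so r2c1=4.
Step 20. [r1c2∈{1}] r1c2's peers cover all but 1. So r1c2=1.
Step 21. [r6c4∈{3}] nothing but 3 survives at r6c4. So r6c4=3.
Step 22. [r5c6∈{6}] r5c6 has the single candidate 6, so r5c6=6.
Step 23. [r6c3∈{5}] r6c3's peers cover all but 5. So r6c3=5.
Step 24. [r6c1∈{1}] r6c1 is down to just 1. So r6c1=1.

Answer: 5 1 2 6 4 3 / 4 3 6 1 5 2 / 2 5 3 4 6 1 / 6 4 1 2 3 5 / 3 2 4 5 1 6 / 1 6 5 3 2 4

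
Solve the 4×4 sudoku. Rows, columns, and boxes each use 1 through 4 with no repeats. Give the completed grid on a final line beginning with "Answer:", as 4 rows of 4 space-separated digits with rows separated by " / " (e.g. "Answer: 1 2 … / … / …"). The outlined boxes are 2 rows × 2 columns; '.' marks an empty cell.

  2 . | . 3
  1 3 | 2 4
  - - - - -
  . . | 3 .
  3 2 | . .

Step 1. [r3c2∈{1,4}] r3c2 is the only open cell in col 2 admitting 1, so r3c2=1.
Step 2. [r4c4∈{1}] r4c4 is down to just 1, so r4c4=1.
Step 3. [r3c1∈{4}] r3c1's peers cover all but 4 ⇒ r3c1=4.
Step 4. [r4c3∈{4}] only 4 remains possible at r4c3. So r4c3=4.
Step 5. [r1c2∈{4}] nothing but 4 survives at r1c2 ⇒ r1c2=4.
Step 6. [r1c3∈{1}] r1c3 has the single candidate 1, so r1c3=1.
Step 7. [r3c4∈{2}] nothing but 2 survives at r3c4. So r3c4=2.

Answer: 2 4 1 3 / 1 3 2 4 / 4 1 3 2 / 3 2 4 1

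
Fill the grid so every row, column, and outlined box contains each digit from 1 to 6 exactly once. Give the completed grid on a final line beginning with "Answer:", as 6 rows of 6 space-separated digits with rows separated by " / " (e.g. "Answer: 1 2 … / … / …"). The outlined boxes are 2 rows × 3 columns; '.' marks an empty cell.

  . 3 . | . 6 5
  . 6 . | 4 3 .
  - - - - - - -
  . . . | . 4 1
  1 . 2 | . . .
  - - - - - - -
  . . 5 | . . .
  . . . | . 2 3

Step 1. [r5c1∈{2,3,4,6}] r5c1 is the only open cell in row 5 admitting 3. So r5c1=3.
Step 2. [r6c4∈{1,5,6}] across row 6, 5 lands solely at r6c4 ⇒ r6c4=5.
Step 3. [r3c4∈{2,3,6}] row 3 places 2 nowhere but r3c4. So r3c4=2.
Step 4. [r4c2∈{4,5}] row 4 places 4 nowhere but r4c2, so r4c2=4.
Step 5. [r4c6∈{6}] r4c6's peers cover all but 6 ⇒ r4c6=6.
Step 6. [r1c1∈{2,4}] r1c1 is the only open cell in row 1 admitting 2 ⇒ r1c1=2.
Step 7. [r6c1∈{4,6}] r6c1 is the only open cell in col 1 admitting 4. So r6c1=4.
Step 8. [r5c5∈{1}] only 1 remains possible at r5c5 ⇒ r5c5=1.
Step 9. [r6c3∈{1,6}] across row 6, 6 lands solely at r6c3. So r6c3=6.
Step 10. [r1c3∈{1,4}] row 1 places 4 nowhere but r1c3. So r1c3=4.
Step 11. [r3c2∈{5}] nothing but 5 survives at r3c2 ⇒ r3c2=5.
Step 12. [r1c4∈{1}] only 1 remains possible at r1c4 ⇒ r1c4=1.
Step 13. [r4c5∈{5}] r4c5 is down to just 5, so r4c5=5.
Step 14. [r3c3∈{3}] only 3 remains possible at r3c3. So r3c3=3.
Step 15. [r5c2∈{2}] r5c2's peers cover all but 2. So r5c2=2.
Step 16. [r6c2∈{1}] r6c2 is down to just 1. So r6c2=1.
Step 17. [r3c1∈{6}] r3c1 is down to just 6. So r3c1=6.
Step 18. [r2c6∈{2}] nothing but 2 survives at r2c6. So r2c6=2.
Step 19. [r4c4∈{3}] r4c4's peers cover all but 3 ⇒ r4c4=3.
Step 20. [r2c3∈{1}] r2c3's peers cover all but 1 ⇒ r2c3=1.
Step 21. [r5c6∈{4}] r5c6 is down to just 4 ⇒ r5c6=4.
Step 22. [r5c4∈{6}] r5c4's peers cover all but 6, so r5c4=6.
Step 23. [r2c1∈{5}] r2c1 has the single candidate 5, so r2c1=5.

Answer: 2 3 4 1 6 5 / 5 6 1 4 3 2 / 6 5 3 2 4 1 / 1 4 2 3 5 6 / 3 2 5 6 1 4 / 4 1 6 5 2 3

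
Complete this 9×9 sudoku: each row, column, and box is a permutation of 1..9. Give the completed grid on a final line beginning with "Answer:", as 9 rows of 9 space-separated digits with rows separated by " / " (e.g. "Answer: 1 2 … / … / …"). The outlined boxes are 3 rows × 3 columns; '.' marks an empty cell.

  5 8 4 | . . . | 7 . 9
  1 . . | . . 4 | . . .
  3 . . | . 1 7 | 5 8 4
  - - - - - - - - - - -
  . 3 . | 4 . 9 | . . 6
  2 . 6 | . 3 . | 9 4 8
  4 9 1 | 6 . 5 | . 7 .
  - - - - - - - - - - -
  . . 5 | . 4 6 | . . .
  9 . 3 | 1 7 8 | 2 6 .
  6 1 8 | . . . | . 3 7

Step 1. [r2c8∈{2}] r2c8 has the single candidate 2. So r2c8=2.
Step 2. [r2c4∈{3,5,8,9}] 8 has one home in col 4: r2c4. So r2c4=8.
Step 3. [r9c6∈{2}] nothing but 2 survives at r9c6 ⇒ r9c6=2.
Step 4. [r2c5∈{5,6,9}] in row 2, 5 fits only at r2c5 ⇒ r2c5=5.
Step 5. [r3c4∈{2,9}] box 2 places 9 nowhere but r3c4. So r3c4=9.
Step 6. [r4c5∈{2,8}] row 4 places 2 nowhere but r4c5, so r4c5=2.
Step 7. [r4c3∈{7}] only 7 remains possible at r4c3 ⇒ r4c3=7.
Step 8. [r6c7∈{3}] nothing but 3 survives at r6c7, so r6c7=3.
Step 9. [r3c2∈{2,6}] in row 3, 6 fits only at r3c2, so r3c2=6.
Step 10. [r7c9∈{1}] only 1 remains possible at r7c9. So r7c9=1.
Step 11. [r2c2∈{7}] r2c2's peers cover all but 7 ⇒ r2c2=7.
Step 12. [r4c7∈{1}] nothing but 1 survives at r4c7, so r4c7=1.
Step 13. [r1c4∈{2,3}] row 1 places 2 nowhere but r1c4, so r1c4=2.
Step 14. [r3c3∈{2}] r3c3 is down to just 2, so r3c3=2.
Step 15. [r2c7∈{6}] r2c7 is down to just 6 ⇒ r2c7=6.
Step 16. [r2c3∈{9}] r2c3 is down to just 9 ⇒ r2c3=9.
Step 17. [r1c8∈{1}] nothing but 1 survives at r1c8, so r1c8=1.
Step 18. [r5c4∈{7}] r5c4 has the single candidate 7 ⇒ r5c4=7.
Step 19. [r6c5∈{8}] nothing but 8 survives at r6c5. So r6c5=8.
Step 20. [r7c1∈{7}] r7c1 is down to just 7 ⇒ r7c1=7.
Step 21. [r6c9∈{2}] only 2 remains possible at r6c9 ⇒ r6c9=2.
Step 22. [r8c9∈{5}] r8c9's peers cover all but 5. So r8c9=5.
Step 23. [r5c2∈{5}] r5c2 has the single candidate 5. So r5c2=5.
Step 24. [r4c8∈{5}] r4c8's peers cover all but 5. So r4c8=5.
Step 25. [r1c6∈{3}] nothing but 3 survives at r1c6. So r1c6=3.
Step 26. [r5c6∈{1}] only 1 remains possible at r5c6 ⇒ r5c6=1.
Step 27. [r7c2∈{2}] r7c2 has the single candidate 2, so r7c2=2.
Step 28. [r7c7∈{8}] only 8 remains possible at r7c7. So r7c7=8.
Step 29. [r9c4∈{5}] only 5 remains possible at r9c4, so r9c4=5.
Step 30. [r8c2∈{4}] only 4 remains possible at r8c2, so r8c2=4.
Step 31. [r7c4∈{3}] r7c4 has the single candidate 3 ⇒ r7c4=3.
Step 32. [r7c8∈{9}] r7c8's peers cover all but 9 ⇒ r7c8=9.
Step 33. [r2c9∈{3}] r2c9 is down to just 3, so r2c9=3.
Step 34. [r9c5∈{9}] only 9 remains possible at r9c5, so r9c5=9.
Step 35. [r1c5∈{6}] r1c5's peers cover all but 6, so r1c5=6.
Step 36. [r4c1∈{8}] nothing but 8 survives at r4c1. So r4c1=8.
Step 37. [r9c7∈{4}] r9c7 is down to just 4, so r9c7=4.

Answer: 5 8 4 2 6 3 7 1 9 / 1 7 9 8 5 4 6 2 3 / 3 6 2 9 1 7 5 8 4 / 8 3 7 4 2 9 1 5 6 / 2 5 6 7 3 1 9 4 8 / 4 9 1 6 8 5 3 7 2 / 7 2 5 3 4 6 8 9 1 / 9 4 3 1 7 8 2 6 5 / 6 1 8 5 9 2 4 3 7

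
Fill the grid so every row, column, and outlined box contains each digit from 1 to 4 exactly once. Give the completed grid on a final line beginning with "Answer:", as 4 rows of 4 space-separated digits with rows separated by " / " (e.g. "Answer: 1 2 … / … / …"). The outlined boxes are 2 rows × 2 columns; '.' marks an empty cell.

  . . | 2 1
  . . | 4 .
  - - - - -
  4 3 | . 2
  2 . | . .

Step 1. [r4c3∈{1,3}] 3 has one home in col 3: r4c3 ⇒ r4c3=3.
Step 2. [r2c1∈{1,3}] r2c1 is the only open cell in col 1 admitting 1, so r2c1=1.
Step 3. [r1c1∈{3}] r1c1 has the single candidate 3, so r1c1=3.
Step 4. [r2c2∈{2}] r2c2's peers cover all but 2. So r2c2=2.
Step 5. [r3c3∈{1}] only 1 remains possible at r3c3 ⇒ r3c3=1.
Step 6. [r2c4∈{3}] nothing but 3 survives at r2c4 ⇒ r2c4=3.
Step 7. [r1c2∈{4}] r1c2 is down to just 4 ⇒ r1c2=4.
Step 8. [r4c2∈{1}] only 1 remains possible at r4c2, so r4c2=1.
Step 9. [r4c4∈{4}] only 4 remains possible at r4c4 ⇒ r4c4=4.

Answer: 3 4 2 1 / 1 2 4 3 / 4 3 1 2 / 2 1 3 4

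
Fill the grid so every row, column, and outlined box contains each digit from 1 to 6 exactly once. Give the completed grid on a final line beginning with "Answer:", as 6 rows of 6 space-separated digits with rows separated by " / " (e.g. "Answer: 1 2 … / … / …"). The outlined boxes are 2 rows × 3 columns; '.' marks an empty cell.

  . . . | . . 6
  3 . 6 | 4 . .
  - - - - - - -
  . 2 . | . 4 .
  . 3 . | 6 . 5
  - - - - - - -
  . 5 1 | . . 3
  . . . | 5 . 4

Step 1. [r4c5∈{1,2}] across row 4, 2 lands solely at r4c5 ⇒ r4c5=2.
Step 2. [r5c1∈{2,4,6}] row 5 places 4 nowhere but r5c1, so r5c1=4.
Step 3. [r2c2∈{1}] nothing but 1 survives at r2c2, so r2c2=1.
Step 4. [r3c1∈{1,5,6}] 6 has one home in row 3: r3c1, so r3c1=6.
Step 5. [r1c1∈{2,5}] r1c1 is the only open cell in col 1 admitting 5 ⇒ r1c1=5.
Step 6. [r1c3∈{2,4}] 2 has one home in box 1: r1c3, so r1c3=2.
Step 7. [r6c5∈{1,6}] row 6 places 1 nowhere but r6c5. So r6c5=1.
Step 8. [r3c4∈{1,3}] row 3 places 3 nowhere but r3c4, so r3c4=3.
Step 9. [r4c3∈{4}] r4c3's peers cover all but 4. So r4c3=4.
Step 10. [r5c5∈{6}] r5c5's peers cover all but 6 ⇒ r5c5=6.
Step 11. [r1c2∈{4}] r1c2's peers cover all but 4 ⇒ r1c2=4.
Step 12. [r1c4∈{1}] r1c4 has the single candidate 1 ⇒ r1c4=1.
Step 13. [r2c5∈{5}] r2c5 is down to just 5 ⇒ r2c5=5.
Step 14. [r5c4∈{2}] r5c4 is down to just 2 ⇒ r5c4=2.
Step 15. [r6c1∈{2}] r6c1 is down to just 2, so r6c1=2.
Step 16. [r3c3∈{5}] r3c3 has the single candidate 5. So r3c3=5.
Step 17. [r1c5∈{3}] only 3 remains possible at r1c5. So r1c5=3.
Step 18. [r6c3∈{3}] r6c3 is down to just 3 ⇒ r6c3=3.
Step 19. [r2c6∈{2}] nothing but 2 survives at r2c6. So r2c6=2.
Step 20. [r6c2∈{6}] nothing but 6 survives at r6c2 ⇒ r6c2=6.
Step 21. [r3c6∈{1}] r3c6's peers cover all but 1, so r3c6=1.
Step 22. [r4c1∈{1}] nothing but 1 survives at r4c1. So r4c1=1.

Answer: 5 4 2 1 3 6 / 3 1 6 4 5 2 / 6 2 5 3 4 1 / 1 3 4 6 2 5 / 4 5 1 2 6 3 / 2 6 3 5 1 4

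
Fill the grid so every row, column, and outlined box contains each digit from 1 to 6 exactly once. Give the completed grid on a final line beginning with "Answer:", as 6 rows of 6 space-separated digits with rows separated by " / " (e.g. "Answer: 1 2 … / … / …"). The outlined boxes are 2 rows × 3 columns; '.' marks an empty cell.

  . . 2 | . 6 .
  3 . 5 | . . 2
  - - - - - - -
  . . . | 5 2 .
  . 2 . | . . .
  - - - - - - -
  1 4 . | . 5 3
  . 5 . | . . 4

Step 1. [r5c3∈{6}] only 6 remains possible at r5c3, so r5c3=6.
Step 2. [r4c5∈{1,3,4}] in col 5, 3 fits only at r4c5. So r4c5=3.
Step 3. [r4c4∈{1,4,6}] r4c4 is the only open cell in box 4 admitting 4. So r4c4=4.
Step 4. [r2c4∈{1}] r2c4's peers cover all but 1. So r2c4=1.
Step 5. [r4c3∈{1}] r4c3 has the single candidate 1. So r4c3=1.
Step 6. [r3c2∈{3,6}] in col 2, 3 fits only at r3c2, so r3c2=3.
Step 7. [r4c6∈{6}] r4c6 is down to just 6. So r4c6=6.
Step 8. [r3c1∈{4,6}] across row 3, 6 lands solely at r3c1, so r3c1=6.
Step 9. [r5c4∈{2}] r5c4's peers cover all but 2, so r5c4=2.
Step 10. [r6c4∈{6}] r6c4's peers cover all but 6. So r6c4=6.
Step 11. [r1c1∈{4}] r1c1 is down to just 4, so r1c1=4.
Step 12. [r6c3∈{3}] r6c3 is down to just 3 ⇒ r6c3=3.
Step 13. [r4c1∈{5}] r4c1 is down to just 5. So r4c1=5.
Step 14. [r2c2∈{6}] only 6 remains possible at r2c2 ⇒ r2c2=6.
Step 15. [r6c1∈{2}] r6c1's peers cover all but 2, so r6c1=2.
Step 16. [r3c6∈{1}] r3c6 has the single candidate 1, so r3c6=1.
Step 17. [r1c2∈{1}] r1c2 is down to just 1. So r1c2=1.
Step 18. [r1c4∈{3}] r1c4 has the single candidate 3, so r1c4=3.
Step 19. [r6c5∈{1}] only 1 remains possible at r6c5. So r6c5=1.
Step 20. [r2c5∈{4}] r2c5's peers cover all but 4. So r2c5=4.
Step 21. [r1c6∈{5}] r1c6's peers cover all but 5 ⇒ r1c6=5.
Step 22. [r3c3∈{4}] nothing but 4 survives at r3c3. So r3c3=4.

Answer: 4 1 2 3 6 5 / 3 6 5 1 4 2 / 6 3 4 5 2 1 / 5 2 1 4 3 6 / 1 4 6 2 5 3 / 2 5 3 6 1 4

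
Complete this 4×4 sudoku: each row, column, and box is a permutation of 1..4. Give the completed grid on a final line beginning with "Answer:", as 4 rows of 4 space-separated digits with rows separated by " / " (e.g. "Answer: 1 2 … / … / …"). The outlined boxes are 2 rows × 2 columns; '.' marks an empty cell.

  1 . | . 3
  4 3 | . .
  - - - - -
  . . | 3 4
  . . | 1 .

Step 1. [r4c4∈{2}] r4c4 has the single candidate 2, so r4c4=2.
Step 2. [r1c2∈{2}] r1c2's peers cover all but 2 ⇒ r1c2=2.
Step 3. [r4c2∈{4}] r4c2 has the single candidate 4. So r4c2=4.
Step 4. [r3c2∈{1}] only 1 remains possible at r3c2. So r3c2=1.
Step 5. [r2c4∈{1}] r2c4 is down to just 1, so r2c4=1.
Step 6. [r3c1∈{2}] nothing but 2 survives at r3c1. So r3c1=2.
Step 7. [r1c3∈{4}] only 4 remains possible at r1c3, so r1c3=4.
Step 8. [r2c3∈{2}] r2c3 is down to just 2 ⇒ r2c3=2.
Step 9. [r4c1∈{3}] r4c1 is down to just 3 ⇒ r4c1=3.

Answer: 1 2 4 3 / 4 3 2 1 / 2 1 3 4 / 3 4 1 2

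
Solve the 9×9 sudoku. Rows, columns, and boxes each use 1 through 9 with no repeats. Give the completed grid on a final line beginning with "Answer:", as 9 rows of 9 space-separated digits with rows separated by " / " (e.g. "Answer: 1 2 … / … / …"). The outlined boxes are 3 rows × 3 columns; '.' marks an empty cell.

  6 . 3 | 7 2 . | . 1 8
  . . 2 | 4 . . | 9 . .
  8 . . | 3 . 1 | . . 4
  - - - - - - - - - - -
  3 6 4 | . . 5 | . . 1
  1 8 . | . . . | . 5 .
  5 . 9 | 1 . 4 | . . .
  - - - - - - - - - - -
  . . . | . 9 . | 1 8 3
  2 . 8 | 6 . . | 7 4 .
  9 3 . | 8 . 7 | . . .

Step 1. [r2c1∈{7}] r2c1's peers cover all but 7. So r2c1=7.
Step 2. [r3c3∈{5}] r3c3 has the single candidate 5, so r3c3=5.
Step 3. [r3c5∈{6}] r3c5 has the single candidate 6 ⇒ r3c5=6.
Step 4. [r3c7∈{2}] nothing but 2 survives at r3c7. So r3c7=2.
Step 5. [r5c6∈{2,3,6,9}] in col 6, 6 fits only at r5c6 ⇒ r5c6=6.
Step 6. [r7c4∈{2,5}] in col 4, 5 fits only at r7c4. So r7c4=5.
Step 7. [r5c3∈{7}] r5c3's peers cover all but 7 ⇒ r5c3=7.
Step 8. [r6c9∈{2,6,7}] in col 9, 7 fits only at r6c9, so r6c9=7.
Step 9. [r5c5∈{3}] r5c5's peers cover all but 3. So r5c5=3.
Step 10. [r9c3∈{1,6}] 1 has one home in col 3: r9c3 ⇒ r9c3=1.
Step 11. [r6c5∈{8}] nothing but 8 survives at r6c5. So r6c5=8.
Step 12. [r4c8∈{2,9}] in col 8, 9 fits only at r4c8 ⇒ r4c8=9.
Step 13. [r5c9∈{2}] r5c9 has the single candidate 2. So r5c9=2.
Step 14. [r6c7∈{3,6}] col 7 places 3 nowhere but r6c7, so r6c7=3.
Step 15. [r9c7∈{5,6}] 6 has one home in col 7: r9c7 ⇒ r9c7=6.
Step 16. [r9c9∈{5}] only 5 remains possible at r9c9. So r9c9=5.
Step 17. [r1c2∈{4,9}] r1c2 is the only open cell in row 1 admitting 4 ⇒ r1c2=4.
Step 18. [r2c8∈{3,6}] r2c8 is the only open cell in row 2 admitting 3, so r2c8=3.
Step 19. [r4c7∈{8}] r4c7 is down to just 8. So r4c7=8.
Step 20. [r5c7∈{4}] r5c7 has the single candidate 4. So r5c7=4.
Step 21. [r8c2∈{5}] only 5 remains possible at r8c2. So r8c2=5.
Step 22. [r7c6∈{2}] nothing but 2 survives at r7c6 ⇒ r7c6=2.
Step 23. [r4c5∈{7}] r4c5 is down to just 7 ⇒ r4c5=7.
Step 24. [r8c5∈{1}] r8c5 is down to just 1. So r8c5=1.
Step 25. [r7c3∈{6}] only 6 remains possible at r7c3 ⇒ r7c3=6.
Step 26. [r8c6∈{3}] r8c6 has the single candidate 3. So r8c6=3.
Step 27. [r2c9∈{6}] r2c9 is down to just 6. So r2c9=6.
Step 28. [r7c1∈{4}] r7c1 is down to just 4. So r7c1=4.
Step 29. [r9c8∈{2}] r9c8 is down to just 2, so r9c8=2.
Step 30. [r6c2∈{2}] r6c2's peers cover all but 2 ⇒ r6c2=2.
Step 31. [r7c2∈{7}] nothing but 7 survives at r7c2, so r7c2=7.
Step 32. [r2c5∈{5}] r2c5's peers cover all but 5. So r2c5=5.
Step 33. [r3c2∈{9}] r3c2's peers cover all but 9 ⇒ r3c2=9.
Step 34. [r2c6∈{8}] r2c6's peers cover all but 8 ⇒ r2c6=8.
Step 35. [r5c4∈{9}] r5c4 is down to just 9. So r5c4=9.
Step 36. [r1c6∈{9}] nothing but 9 survives at r1c6 ⇒ r1c6=9.
Step 37. [r1c7∈{5}] r1c7's peers cover all but 5 ⇒ r1c7=5.
Step 38. [r4c4∈{2}] nothing but 2 survives at r4c4 ⇒ r4c4=2.
Step 39. [r3c8∈{7}] only 7 remains possible at r3c8. So r3c8=7.
Step 40. [r9c5∈{4}] only 4 remains possible at r9c5 ⇒ r9c5=4.
Step 41. [r8c9∈{9}] r8c9 is down to just 9. So r8c9=9.
Step 42. [r2c2∈{1}] r2c2 has the single candidate 1 ⇒ r2c2=1.
Step 43. [r6c8∈{6}] r6c8 is down to just 6, so r6c8=6.

Answer: 6 4 3 7 2 9 5 1 8 / 7 1 2 4 5 8 9 3 6 / 8 9 5 3 6 1 2 7 4 / 3 6 4 2 7 5 8 9 1 / 1 8 7 9 3 6 4 5 2 / 5 2 9 1 8 4 3 6 7 / 4 7 6 5 9 2 1 8 3 / 2 5 8 6 1 3 7 4 9 / 9 3 1 8 4 7 6 2 5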